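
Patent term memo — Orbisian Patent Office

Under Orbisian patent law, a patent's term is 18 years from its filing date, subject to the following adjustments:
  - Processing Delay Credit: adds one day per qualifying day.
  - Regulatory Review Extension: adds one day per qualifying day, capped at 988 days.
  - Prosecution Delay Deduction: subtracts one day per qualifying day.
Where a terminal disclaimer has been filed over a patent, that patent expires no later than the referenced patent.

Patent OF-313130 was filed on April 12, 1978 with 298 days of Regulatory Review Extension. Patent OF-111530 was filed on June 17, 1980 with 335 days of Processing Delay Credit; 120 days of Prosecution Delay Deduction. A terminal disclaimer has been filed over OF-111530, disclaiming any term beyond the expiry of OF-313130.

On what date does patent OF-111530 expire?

1997-02-04

Natural term of OF-111530:
  Base: filing + 18 years → 17 June 1998.
  Processing Delay Credit: +335 days → 18 May 1999.
  Prosecution Delay Deduction: −120 days → 18 January 1999.
Expiry of referenced patent OF-313130:
  Base: filing + 18 years → 12 April 1996.
  Regulatory Review Extension: 298 days (within the 988-day cap) → +298 days → 4 February 1997.
Terminal disclaimer: OF-111530 expires on the earlier of 18 January 1999 and 4 February 1997.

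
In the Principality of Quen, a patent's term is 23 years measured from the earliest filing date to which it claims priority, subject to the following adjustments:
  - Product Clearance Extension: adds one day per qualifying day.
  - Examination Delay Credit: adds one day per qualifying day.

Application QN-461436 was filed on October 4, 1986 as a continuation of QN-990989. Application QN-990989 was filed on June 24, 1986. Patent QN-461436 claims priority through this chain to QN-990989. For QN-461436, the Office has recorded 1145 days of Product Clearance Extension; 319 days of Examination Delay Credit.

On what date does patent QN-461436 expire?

June 27, 2013

Earliest priority filing: 24 June 1986.
Base term: 24 June 1986 + 23 years → 24 June 2009.
Product Clearance Extension: +1145 days → 12 August 2012.
Examination Delay Credit: +319 days → 27 June 2013.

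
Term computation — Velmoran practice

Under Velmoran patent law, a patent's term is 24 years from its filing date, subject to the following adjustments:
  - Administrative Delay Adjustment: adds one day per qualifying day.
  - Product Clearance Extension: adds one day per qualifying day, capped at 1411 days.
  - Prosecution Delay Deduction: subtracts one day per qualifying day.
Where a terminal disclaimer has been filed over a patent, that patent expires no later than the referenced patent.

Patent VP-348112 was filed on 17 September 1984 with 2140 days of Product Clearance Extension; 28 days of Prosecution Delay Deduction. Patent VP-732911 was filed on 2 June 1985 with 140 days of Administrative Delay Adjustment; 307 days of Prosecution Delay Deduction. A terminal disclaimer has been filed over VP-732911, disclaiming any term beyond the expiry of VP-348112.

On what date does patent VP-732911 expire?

Natural term of VP-732911:
  Base: filing + 24 years → 2 June 2009.
  Administrative Delay Adjustment: +140 days → 20 October 2009.
  Prosecution Delay Deduction: −307 days → 17 December 2008.
Expiry of referenced patent VP-348112:
  Base: filing + 24 years → 17 September 2008.
  Product Clearance Extension: 2140 days claimed exceeds the 1411-day cap, so +1411 days → 29 July 2012.
  Prosecution Delay Deduction: −28 days → 1 July 2012.
Terminal disclaimer: VP-732911 expires on the earlier of 17 December 2008 and 1 July 2012.

December 17, 2008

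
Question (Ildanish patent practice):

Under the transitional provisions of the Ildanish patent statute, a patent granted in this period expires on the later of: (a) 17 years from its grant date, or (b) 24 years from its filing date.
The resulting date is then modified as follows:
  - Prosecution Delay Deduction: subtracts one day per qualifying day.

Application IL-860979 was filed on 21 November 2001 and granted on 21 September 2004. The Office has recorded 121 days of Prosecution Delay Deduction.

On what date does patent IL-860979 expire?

2025-07-23

(a) grant + 17 years → 21 September 2021.
(b) filing + 24 years → 21 November 2025.
Later of the two: 21 November 2025.
Prosecution Delay Deduction: −121 days → 23 July 2025.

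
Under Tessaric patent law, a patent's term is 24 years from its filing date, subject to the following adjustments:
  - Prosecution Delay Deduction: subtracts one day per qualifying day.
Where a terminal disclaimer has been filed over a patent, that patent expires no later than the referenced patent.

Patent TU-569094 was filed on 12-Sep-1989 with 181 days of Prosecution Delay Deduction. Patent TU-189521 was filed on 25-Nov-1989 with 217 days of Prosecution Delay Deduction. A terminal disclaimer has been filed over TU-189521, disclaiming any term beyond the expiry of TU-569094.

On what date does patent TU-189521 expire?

Natural term of TU-189521:
  Base: filing + 24 years → 25 November 2013.
  Prosecution Delay Deduction: −217 days → 22 April 2013.
Expiry of referenced patent TU-569094:
  Base: filing + 24 years → 12 September 2013.
  Prosecution Delay Deduction: −181 days → 15 March 2013.
Terminal disclaimer: TU-189521 expires on the earlier of 22 April 2013 and 15 March 2013.

March 15, 2013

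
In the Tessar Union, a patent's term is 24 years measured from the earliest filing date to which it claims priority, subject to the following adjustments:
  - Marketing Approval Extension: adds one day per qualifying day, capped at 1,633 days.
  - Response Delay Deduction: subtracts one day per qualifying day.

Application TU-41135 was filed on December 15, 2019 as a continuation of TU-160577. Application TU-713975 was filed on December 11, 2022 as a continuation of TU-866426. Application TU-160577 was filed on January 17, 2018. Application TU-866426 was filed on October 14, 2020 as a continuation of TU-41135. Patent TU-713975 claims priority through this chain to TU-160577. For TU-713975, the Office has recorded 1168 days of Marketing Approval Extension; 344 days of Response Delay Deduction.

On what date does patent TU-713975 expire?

2044-04-20

Earliest priority filing: 17 January 2018.
Base term: 17 January 2018 + 24 years → 17 January 2042.
Marketing Approval Extension: 1168 days (within the 1633-day cap) → +1168 days → 30 March 2045.
Response Delay Deduction: −344 days → 20 April 2044.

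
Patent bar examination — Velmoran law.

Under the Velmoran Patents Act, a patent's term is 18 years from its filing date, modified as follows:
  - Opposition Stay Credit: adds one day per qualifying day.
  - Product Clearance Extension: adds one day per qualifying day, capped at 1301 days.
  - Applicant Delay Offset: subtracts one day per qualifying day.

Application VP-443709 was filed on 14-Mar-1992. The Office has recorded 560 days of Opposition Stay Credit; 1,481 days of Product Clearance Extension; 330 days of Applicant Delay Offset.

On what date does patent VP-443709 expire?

May 23, 2014

Base term: filing date + 18 years → 14 March 2010.
Opposition Stay Credit: +560 days → 25 September 2011.
Product Clearance Extension: 1481 days claimed exceeds the 1301-day cap, so +1301 days → 18 April 2015.
Applicant Delay Offset: −330 days → 23 May 2014.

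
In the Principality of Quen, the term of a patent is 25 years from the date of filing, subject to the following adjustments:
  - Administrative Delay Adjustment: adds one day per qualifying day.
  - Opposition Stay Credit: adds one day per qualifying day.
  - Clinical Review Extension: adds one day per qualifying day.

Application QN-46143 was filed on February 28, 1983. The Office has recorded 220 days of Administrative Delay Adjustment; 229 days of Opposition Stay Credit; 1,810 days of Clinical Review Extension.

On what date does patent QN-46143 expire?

Base term: filing date + 25 years → 28 February 2008.
Administrative Delay Adjustment: +220 days → 5 October 2008.
Opposition Stay Credit: +229 days → 22 May 2009.
Clinical Review Extension: +1810 days → 6 May 2014.

2014-05-06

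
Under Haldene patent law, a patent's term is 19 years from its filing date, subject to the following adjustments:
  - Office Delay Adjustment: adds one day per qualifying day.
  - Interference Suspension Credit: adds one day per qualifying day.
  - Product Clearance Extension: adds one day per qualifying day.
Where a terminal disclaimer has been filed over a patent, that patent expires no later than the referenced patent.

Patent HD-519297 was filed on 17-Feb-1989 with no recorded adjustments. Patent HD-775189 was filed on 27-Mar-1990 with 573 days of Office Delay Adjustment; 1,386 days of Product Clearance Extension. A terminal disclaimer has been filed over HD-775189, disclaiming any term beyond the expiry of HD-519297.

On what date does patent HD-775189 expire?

Natural term of HD-775189:
  Base: filing + 19 years → 27 March 2009.
  Office Delay Adjustment: +573 days → 21 October 2010.
  Product Clearance Extension: +1386 days → 7 August 2014.
Expiry of referenced patent HD-519297:
  Base: filing + 19 years → 17 February 2008.
Terminal disclaimer: HD-775189 expires on the earlier of 7 August 2014 and 17 February 2008.

2008-02-17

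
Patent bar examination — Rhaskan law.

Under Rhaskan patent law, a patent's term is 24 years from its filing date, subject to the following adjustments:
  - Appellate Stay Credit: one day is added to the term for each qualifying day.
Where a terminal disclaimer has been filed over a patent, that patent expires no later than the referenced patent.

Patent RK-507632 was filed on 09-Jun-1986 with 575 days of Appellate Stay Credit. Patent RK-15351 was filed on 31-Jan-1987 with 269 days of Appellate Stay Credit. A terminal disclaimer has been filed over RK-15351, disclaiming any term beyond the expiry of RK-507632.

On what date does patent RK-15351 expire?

Natural term of RK-15351:
  Base: filing + 24 years → 31 January 2011.
  Appellate Stay Credit: +269 days → 27 October 2011.
Expiry of referenced patent RK-507632:
  Base: filing + 24 years → 9 June 2010.
  Appellate Stay Credit: +575 days → 5 January 2012.
Terminal disclaimer: RK-15351 expires on the earlier of 27 October 2011 and 5 January 2012.

2011-10-27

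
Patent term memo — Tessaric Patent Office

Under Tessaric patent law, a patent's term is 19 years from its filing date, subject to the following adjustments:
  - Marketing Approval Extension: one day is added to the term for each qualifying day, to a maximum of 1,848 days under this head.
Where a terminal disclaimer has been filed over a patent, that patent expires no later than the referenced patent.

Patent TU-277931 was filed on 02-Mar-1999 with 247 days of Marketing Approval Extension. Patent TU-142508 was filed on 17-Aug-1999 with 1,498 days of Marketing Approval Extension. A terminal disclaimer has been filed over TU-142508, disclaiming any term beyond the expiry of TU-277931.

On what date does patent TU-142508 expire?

November 4, 2018

Natural term of TU-142508:
  Base: filing + 19 years → 17 August 2018.
  Marketing Approval Extension: 1498 days (within the 1848-day cap) → +1498 days → 23 September 2022.
Expiry of referenced patent TU-277931:
  Base: filing + 19 years → 2 March 2018.
  Marketing Approval Extension: 247 days (within the 1848-day cap) → +247 days → 4 November 2018.
Terminal disclaimer: TU-142508 expires on the earlier of 23 September 2022 and 4 November 2018.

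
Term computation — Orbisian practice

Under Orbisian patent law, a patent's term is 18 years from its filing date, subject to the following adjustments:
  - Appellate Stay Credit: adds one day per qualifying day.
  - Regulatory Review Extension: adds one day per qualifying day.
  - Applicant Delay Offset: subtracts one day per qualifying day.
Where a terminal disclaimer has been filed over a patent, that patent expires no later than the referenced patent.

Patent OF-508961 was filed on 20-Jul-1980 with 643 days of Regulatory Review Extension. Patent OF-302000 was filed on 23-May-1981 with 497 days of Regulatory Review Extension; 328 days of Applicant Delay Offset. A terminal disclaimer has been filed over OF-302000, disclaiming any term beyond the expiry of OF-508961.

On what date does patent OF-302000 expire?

Natural term of OF-302000:
  Base: filing + 18 years → 23 May 1999.
  Regulatory Review Extension: +497 days → 1 October 2000.
  Applicant Delay Offset: −328 days → 8 November 1999.
Expiry of referenced patent OF-508961:
  Base: filing + 18 years → 20 July 1998.
  Regulatory Review Extension: +643 days → 23 April 2000.
Terminal disclaimer: OF-302000 expires on the earlier of 8 November 1999 and 23 April 2000.

November 8, 1999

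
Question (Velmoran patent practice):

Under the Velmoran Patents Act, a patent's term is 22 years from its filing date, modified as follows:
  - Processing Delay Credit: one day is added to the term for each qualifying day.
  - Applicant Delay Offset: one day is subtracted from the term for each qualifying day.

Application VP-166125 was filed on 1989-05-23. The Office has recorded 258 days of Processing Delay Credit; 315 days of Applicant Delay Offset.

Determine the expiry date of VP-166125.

Base term: filing date + 22 years → 23 May 2011.
Processing Delay Credit: +258 days → 5 February 2012.
Applicant Delay Offset: −315 days → 27 March 2011.

March 27, 2011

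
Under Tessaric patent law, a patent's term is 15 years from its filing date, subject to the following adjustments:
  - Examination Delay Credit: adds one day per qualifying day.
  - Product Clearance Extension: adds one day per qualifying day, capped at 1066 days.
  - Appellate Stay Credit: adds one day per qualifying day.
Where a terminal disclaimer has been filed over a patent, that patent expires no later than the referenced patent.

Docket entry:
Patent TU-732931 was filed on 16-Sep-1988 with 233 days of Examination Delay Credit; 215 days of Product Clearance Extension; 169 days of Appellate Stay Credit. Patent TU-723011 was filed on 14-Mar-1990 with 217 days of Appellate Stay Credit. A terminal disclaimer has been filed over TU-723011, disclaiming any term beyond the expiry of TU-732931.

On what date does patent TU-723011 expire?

Natural term of TU-723011:
  Base: filing + 15 years → 14 March 2005.
  Appellate Stay Credit: +217 days → 17 October 2005.
Expiry of referenced patent TU-732931:
  Base: filing + 15 years → 16 September 2003.
  Examination Delay Credit: +233 days → 6 May 2004.
  Product Clearance Extension: 215 days (within the 1066-day cap) → +215 days → 7 December 2004.
  Appellate Stay Credit: +169 days → 25 May 2005.
Terminal disclaimer: TU-723011 expires on the earlier of 17 October 2005 and 25 May 2005.

2005-05-25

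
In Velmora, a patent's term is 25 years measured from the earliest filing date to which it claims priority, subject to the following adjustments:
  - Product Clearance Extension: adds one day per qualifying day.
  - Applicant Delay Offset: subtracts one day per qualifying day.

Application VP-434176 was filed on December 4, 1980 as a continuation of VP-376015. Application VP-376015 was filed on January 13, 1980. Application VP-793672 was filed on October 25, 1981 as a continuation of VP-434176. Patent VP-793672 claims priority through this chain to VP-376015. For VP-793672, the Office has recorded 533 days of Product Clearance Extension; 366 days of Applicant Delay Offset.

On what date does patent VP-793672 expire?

2005-06-29

Earliest priority filing: 13 January 1980.
Base term: 13 January 1980 + 25 years → 13 January 2005.
Product Clearance Extension: +533 days → 30 June 2006.
Applicant Delay Offset: −366 days → 29 June 2005.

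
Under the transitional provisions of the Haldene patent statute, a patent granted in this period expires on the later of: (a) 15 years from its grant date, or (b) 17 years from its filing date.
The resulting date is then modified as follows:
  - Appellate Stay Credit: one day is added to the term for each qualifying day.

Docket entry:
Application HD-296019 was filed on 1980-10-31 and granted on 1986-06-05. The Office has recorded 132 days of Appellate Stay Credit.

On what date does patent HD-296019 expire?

2001-10-15

(a) grant + 15 years → 5 June 2001.
(b) filing + 17 years → 31 October 1997.
Later of the two: 5 June 2001.
Appellate Stay Credit: +132 days → 15 October 2001.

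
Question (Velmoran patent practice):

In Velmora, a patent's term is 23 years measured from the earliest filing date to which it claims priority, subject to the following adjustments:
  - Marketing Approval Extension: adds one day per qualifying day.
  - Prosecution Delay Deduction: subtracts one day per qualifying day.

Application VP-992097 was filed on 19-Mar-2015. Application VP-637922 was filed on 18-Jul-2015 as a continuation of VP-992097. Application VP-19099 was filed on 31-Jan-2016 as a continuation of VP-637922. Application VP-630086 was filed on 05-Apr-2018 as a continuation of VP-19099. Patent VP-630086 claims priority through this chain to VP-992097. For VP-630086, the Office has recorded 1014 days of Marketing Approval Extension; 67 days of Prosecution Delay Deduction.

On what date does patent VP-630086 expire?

2040-10-21

Earliest priority filing: 19 March 2015.
Base term: 19 March 2015 + 23 years → 19 March 2038.
Marketing Approval Extension: +1014 days → 27 December 2040.
Prosecution Delay Deduction: −67 days → 21 October 2040.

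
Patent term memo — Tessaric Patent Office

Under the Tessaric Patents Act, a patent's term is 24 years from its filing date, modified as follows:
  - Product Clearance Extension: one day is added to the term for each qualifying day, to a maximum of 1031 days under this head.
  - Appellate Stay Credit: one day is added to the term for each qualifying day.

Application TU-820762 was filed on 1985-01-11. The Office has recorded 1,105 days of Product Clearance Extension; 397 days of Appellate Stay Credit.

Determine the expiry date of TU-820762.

Base term: filing date + 24 years → 11 January 2009.
Product Clearance Extension: 1105 days claimed exceeds the 1031-day cap, so +1031 days → 8 November 2011.
Appellate Stay Credit: +397 days → 9 December 2012.

2012-12-09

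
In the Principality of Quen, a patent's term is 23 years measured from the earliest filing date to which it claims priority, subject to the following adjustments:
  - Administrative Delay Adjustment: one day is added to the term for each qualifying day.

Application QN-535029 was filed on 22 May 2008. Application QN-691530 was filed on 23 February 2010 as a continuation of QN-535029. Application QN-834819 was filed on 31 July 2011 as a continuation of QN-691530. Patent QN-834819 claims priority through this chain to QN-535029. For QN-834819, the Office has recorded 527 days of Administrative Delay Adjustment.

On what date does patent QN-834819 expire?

2032-10-30

Earliest priority filing: 22 May 2008.
Base term: 22 May 2008 + 23 years → 22 May 2031.
Administrative Delay Adjustment: +527 days → 30 October 2032.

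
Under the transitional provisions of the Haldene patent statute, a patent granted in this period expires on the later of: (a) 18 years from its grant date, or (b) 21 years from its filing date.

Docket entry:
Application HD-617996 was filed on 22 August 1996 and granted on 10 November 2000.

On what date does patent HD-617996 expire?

2018-11-10

(a) grant + 18 years → 10 November 2018.
(b) filing + 21 years → 22 August 2017.
Later of the two: 10 November 2018.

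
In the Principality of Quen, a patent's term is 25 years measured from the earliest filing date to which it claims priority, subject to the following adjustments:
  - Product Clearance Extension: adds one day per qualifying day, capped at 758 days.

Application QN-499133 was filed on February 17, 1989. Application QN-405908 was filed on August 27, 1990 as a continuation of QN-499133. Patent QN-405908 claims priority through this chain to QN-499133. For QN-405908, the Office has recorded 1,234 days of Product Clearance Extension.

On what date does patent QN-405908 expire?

Earliest priority filing: 17 February 1989.
Base term: 17 February 1989 + 25 years → 17 February 2014.
Product Clearance Extension: 1234 days claimed exceeds the 758-day cap, so +758 days → 16 March 2016.

March 16, 2016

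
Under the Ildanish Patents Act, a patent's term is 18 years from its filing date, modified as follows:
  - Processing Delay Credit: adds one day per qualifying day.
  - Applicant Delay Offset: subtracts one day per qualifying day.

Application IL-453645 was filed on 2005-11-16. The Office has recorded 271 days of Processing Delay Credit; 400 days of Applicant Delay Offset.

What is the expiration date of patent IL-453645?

Base term: filing date + 18 years → 16 November 2023.
Processing Delay Credit: +271 days → 13 August 2024.
Applicant Delay Offset: −400 days → 10 July 2023.

July 10, 2023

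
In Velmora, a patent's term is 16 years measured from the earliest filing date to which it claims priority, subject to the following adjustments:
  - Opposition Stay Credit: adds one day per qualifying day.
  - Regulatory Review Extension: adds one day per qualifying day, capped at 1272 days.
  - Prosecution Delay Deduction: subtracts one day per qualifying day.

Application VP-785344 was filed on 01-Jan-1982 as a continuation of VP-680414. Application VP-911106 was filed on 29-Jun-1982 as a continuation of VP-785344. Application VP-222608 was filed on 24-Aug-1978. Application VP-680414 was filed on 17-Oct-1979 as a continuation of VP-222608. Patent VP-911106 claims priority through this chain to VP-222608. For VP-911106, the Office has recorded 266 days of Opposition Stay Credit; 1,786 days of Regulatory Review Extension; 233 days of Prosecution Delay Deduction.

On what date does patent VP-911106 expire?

Earliest priority filing: 24 August 1978.
Base term: 24 August 1978 + 16 years → 24 August 1994.
Opposition Stay Credit: +266 days → 17 May 1995.
Regulatory Review Extension: 1786 days claimed exceeds the 1272-day cap, so +1272 days → 9 November 1998.
Prosecution Delay Deduction: −233 days → 21 March 1998.

1998-03-21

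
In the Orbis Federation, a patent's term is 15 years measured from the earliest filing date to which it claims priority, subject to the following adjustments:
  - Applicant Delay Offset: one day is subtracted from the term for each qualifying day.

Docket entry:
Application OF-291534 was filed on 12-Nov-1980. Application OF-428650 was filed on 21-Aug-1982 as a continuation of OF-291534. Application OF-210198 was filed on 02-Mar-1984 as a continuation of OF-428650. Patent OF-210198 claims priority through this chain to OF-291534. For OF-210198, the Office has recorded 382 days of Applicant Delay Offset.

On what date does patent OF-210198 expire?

October 26, 1994

Earliest priority filing: 12 November 1980.
Base term: 12 November 1980 + 15 years → 12 November 1995.
Applicant Delay Offset: −382 days → 26 October 1994.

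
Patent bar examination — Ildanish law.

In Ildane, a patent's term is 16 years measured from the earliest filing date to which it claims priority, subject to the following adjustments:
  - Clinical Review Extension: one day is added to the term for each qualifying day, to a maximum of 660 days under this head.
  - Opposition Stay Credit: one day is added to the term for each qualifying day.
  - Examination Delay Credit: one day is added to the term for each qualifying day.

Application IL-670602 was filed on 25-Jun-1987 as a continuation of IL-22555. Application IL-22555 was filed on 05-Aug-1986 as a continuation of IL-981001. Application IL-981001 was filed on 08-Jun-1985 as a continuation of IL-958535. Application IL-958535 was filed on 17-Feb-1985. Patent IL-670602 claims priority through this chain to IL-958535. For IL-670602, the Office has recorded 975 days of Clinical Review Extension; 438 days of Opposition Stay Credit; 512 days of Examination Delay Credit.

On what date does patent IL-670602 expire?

July 16, 2005

Earliest priority filing: 17 February 1985.
Base term: 17 February 1985 + 16 years → 17 February 2001.
Clinical Review Extension: 975 days claimed exceeds the 660-day cap, so +660 days → 9 December 2002.
Opposition Stay Credit: +438 days → 20 February 2004.
Examination Delay Credit: +512 days → 16 July 2005.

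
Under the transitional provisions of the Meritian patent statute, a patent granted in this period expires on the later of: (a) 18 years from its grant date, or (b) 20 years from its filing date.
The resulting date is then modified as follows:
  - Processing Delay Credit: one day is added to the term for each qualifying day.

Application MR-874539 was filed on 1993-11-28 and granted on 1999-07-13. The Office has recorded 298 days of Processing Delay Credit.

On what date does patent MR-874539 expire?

May 7, 2018

(a) grant + 18 years → 13 July 2017.
(b) filing + 20 years → 28 November 2013.
Later of the two: 13 July 2017.
Processing Delay Credit: +298 days → 7 May 2018.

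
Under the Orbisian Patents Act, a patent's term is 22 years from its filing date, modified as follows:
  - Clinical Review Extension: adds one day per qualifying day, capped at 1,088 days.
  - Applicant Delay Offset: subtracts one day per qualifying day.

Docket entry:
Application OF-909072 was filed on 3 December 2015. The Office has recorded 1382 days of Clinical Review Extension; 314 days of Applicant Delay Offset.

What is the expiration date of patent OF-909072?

Base term: filing date + 22 years → 3 December 2037.
Clinical Review Extension: 1382 days claimed exceeds the 1088-day cap, so +1088 days → 25 November 2040.
Applicant Delay Offset: −314 days → 16 January 2040.

January 16, 2040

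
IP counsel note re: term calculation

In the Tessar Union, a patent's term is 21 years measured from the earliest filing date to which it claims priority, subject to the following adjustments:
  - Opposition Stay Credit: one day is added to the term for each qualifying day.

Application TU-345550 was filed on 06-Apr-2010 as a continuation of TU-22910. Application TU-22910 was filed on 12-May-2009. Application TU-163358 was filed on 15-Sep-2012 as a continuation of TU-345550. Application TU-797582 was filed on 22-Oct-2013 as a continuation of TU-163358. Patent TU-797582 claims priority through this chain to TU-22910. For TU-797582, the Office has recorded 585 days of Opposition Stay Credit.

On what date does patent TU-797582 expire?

Earliest priority filing: 12 May 2009.
Base term: 12 May 2009 + 21 years → 12 May 2030.
Opposition Stay Credit: +585 days → 18 December 2031.

December 18, 2031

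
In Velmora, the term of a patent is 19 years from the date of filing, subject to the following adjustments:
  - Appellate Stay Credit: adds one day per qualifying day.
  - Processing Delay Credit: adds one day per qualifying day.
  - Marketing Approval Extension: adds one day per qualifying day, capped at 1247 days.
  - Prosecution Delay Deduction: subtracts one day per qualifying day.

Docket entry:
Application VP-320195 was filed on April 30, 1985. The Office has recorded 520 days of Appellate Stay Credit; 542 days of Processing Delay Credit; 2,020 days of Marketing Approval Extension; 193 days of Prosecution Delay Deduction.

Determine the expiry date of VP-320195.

2010-02-14

Base term: filing date + 19 years → 30 April 2004.
Appellate Stay Credit: +520 days → 2 October 2005.
Processing Delay Credit: +542 days → 28 March 2007.
Marketing Approval Extension: 2020 days claimed exceeds the 1247-day cap, so +1247 days → 26 August 2010.
Prosecution Delay Deduction: −193 days → 14 February 2010.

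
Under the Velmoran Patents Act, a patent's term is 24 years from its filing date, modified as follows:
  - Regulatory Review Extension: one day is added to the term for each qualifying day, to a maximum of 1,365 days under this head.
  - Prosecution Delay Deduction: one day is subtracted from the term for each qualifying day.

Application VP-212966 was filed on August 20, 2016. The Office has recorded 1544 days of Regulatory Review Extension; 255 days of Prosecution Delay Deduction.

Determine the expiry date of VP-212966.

September 4, 2043

Base term: filing date + 24 years → 20 August 2040.
Regulatory Review Extension: 1544 days claimed exceeds the 1365-day cap, so +1365 days → 16 May 2044.
Prosecution Delay Deduction: −255 days → 4 September 2043.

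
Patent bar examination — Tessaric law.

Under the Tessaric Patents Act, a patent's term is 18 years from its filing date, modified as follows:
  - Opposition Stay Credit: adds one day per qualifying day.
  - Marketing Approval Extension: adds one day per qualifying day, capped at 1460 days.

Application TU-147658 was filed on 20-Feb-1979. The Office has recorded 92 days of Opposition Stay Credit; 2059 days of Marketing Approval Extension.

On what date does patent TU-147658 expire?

Base term: filing date + 18 years → 20 February 1997.
Opposition Stay Credit: +92 days → 23 May 1997.
Marketing Approval Extension: 2059 days claimed exceeds the 1460-day cap, so +1460 days → 22 May 2001.

May 22, 2001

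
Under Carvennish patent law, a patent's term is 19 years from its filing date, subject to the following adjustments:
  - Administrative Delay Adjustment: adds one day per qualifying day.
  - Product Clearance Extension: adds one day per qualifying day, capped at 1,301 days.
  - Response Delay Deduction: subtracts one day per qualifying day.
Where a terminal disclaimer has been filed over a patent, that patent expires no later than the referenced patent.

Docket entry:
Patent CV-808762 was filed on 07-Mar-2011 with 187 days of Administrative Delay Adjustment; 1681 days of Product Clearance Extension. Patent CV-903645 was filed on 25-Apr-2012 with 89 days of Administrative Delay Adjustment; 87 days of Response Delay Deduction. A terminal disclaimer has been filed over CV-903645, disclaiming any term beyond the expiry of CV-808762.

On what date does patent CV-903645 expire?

2031-04-27

Natural term of CV-903645:
  Base: filing + 19 years → 25 April 2031.
  Administrative Delay Adjustment: +89 days → 23 July 2031.
  Response Delay Deduction: −87 days → 27 April 2031.
Expiry of referenced patent CV-808762:
  Base: filing + 19 years → 7 March 2030.
  Administrative Delay Adjustment: +187 days → 10 September 2030.
  Product Clearance Extension: 1681 days claimed exceeds the 1301-day cap, so +1301 days → 3 April 2034.
Terminal disclaimer: CV-903645 expires on the earlier of 27 April 2031 and 3 April 2034.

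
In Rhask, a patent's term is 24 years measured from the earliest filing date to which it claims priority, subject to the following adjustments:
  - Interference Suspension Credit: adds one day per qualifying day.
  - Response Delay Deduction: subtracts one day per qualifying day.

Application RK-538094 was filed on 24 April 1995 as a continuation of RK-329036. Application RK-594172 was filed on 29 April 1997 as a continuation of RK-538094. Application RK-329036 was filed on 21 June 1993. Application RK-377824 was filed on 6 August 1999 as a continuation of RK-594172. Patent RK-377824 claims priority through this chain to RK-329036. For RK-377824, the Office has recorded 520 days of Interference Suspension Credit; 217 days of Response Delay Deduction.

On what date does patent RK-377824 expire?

Earliest priority filing: 21 June 1993.
Base term: 21 June 1993 + 24 years → 21 June 2017.
Interference Suspension Credit: +520 days → 23 November 2018.
Response Delay Deduction: −217 days → 20 April 2018.

2018-04-20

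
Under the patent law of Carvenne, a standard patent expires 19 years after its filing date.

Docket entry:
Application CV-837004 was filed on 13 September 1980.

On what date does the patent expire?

Filing date + 19 years → 13 September 1999.

September 13, 1999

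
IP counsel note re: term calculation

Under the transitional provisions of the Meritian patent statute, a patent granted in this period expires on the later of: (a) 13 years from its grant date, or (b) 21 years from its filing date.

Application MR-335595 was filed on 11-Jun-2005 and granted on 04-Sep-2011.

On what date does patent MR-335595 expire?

2026-06-11

(a) grant + 13 years → 4 September 2024.
(b) filing + 21 years → 11 June 2026.
Later of the two: 11 June 2026.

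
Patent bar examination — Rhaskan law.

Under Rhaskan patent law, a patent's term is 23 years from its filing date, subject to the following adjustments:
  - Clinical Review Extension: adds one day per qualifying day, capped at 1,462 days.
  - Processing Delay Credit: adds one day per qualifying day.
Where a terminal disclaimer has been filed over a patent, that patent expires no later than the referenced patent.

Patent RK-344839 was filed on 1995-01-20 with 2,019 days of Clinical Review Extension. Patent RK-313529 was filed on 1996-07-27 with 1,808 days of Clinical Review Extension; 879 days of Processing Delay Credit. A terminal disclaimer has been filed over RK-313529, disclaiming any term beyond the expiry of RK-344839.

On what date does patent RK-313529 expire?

January 21, 2022

Natural term of RK-313529:
  Base: filing + 23 years → 27 July 2019.
  Clinical Review Extension: 1808 days claimed exceeds the 1462-day cap, so +1462 days → 28 July 2023.
  Processing Delay Credit: +879 days → 23 December 2025.
Expiry of referenced patent RK-344839:
  Base: filing + 23 years → 20 January 2018.
  Clinical Review Extension: 2019 days claimed exceeds the 1462-day cap, so +1462 days → 21 January 2022.
Terminal disclaimer: RK-313529 expires on the earlier of 23 December 2025 and 21 January 2022.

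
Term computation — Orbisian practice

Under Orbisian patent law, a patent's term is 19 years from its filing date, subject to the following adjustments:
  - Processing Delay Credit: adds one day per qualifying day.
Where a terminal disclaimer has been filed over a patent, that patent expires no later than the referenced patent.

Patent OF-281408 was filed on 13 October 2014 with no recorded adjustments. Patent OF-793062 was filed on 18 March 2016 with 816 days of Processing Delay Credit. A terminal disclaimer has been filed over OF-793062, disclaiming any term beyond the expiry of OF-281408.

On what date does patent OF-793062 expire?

2033-10-13

Natural term of OF-793062:
  Base: filing + 19 years → 18 March 2035.
  Processing Delay Credit: +816 days → 11 June 2037.
Expiry of referenced patent OF-281408:
  Base: filing + 19 years → 13 October 2033.
Terminal disclaimer: OF-793062 expires on the earlier of 11 June 2037 and 13 October 2033.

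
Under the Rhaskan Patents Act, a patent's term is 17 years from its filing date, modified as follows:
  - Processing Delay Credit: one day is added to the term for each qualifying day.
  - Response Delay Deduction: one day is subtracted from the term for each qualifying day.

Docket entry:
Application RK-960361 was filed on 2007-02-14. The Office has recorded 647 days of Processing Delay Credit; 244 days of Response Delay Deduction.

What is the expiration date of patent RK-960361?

Base term: filing date + 17 years → 14 February 2024.
Processing Delay Credit: +647 days → 22 November 2025.
Response Delay Deduction: −244 days → 23 March 2025.

March 23, 2025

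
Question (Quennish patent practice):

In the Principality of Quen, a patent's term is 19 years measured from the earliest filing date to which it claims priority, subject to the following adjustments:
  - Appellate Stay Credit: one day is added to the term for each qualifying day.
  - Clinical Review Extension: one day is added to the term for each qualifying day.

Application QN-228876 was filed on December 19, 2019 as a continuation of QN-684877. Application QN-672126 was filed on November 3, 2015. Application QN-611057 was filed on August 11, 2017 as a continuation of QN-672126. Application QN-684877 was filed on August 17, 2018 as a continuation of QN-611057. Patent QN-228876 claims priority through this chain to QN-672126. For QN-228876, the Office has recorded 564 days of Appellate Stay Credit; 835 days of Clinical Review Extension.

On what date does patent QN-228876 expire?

Earliest priority filing: 3 November 2015.
Base term: 3 November 2015 + 19 years → 3 November 2034.
Appellate Stay Credit: +564 days → 20 May 2036.
Clinical Review Extension: +835 days → 2 September 2038.

September 2, 2038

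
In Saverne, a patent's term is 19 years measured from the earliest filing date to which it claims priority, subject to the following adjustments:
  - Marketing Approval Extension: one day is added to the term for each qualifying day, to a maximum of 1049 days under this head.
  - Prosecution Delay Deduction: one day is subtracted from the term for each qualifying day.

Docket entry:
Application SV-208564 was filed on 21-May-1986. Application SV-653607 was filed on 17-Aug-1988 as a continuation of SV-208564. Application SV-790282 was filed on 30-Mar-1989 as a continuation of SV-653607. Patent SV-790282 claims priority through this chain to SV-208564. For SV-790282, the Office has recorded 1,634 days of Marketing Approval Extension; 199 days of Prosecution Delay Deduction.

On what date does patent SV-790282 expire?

Earliest priority filing: 21 May 1986.
Base term: 21 May 1986 + 19 years → 21 May 2005.
Marketing Approval Extension: 1634 days claimed exceeds the 1049-day cap, so +1049 days → 4 April 2008.
Prosecution Delay Deduction: −199 days → 18 September 2007.

September 18, 2007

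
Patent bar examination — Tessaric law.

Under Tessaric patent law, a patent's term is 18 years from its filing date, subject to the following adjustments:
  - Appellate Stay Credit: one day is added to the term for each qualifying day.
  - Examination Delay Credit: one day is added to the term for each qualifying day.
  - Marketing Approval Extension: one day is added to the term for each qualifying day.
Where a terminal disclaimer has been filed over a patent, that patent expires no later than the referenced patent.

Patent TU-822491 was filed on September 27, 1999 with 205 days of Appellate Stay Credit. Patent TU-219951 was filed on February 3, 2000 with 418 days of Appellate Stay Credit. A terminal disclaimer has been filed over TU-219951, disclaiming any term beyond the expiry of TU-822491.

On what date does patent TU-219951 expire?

April 20, 2018

Natural term of TU-219951:
  Base: filing + 18 years → 3 February 2018.
  Appellate Stay Credit: +418 days → 28 March 2019.
Expiry of referenced patent TU-822491:
  Base: filing + 18 years → 27 September 2017.
  Appellate Stay Credit: +205 days → 20 April 2018.
Terminal disclaimer: TU-219951 expires on the earlier of 28 March 2019 and 20 April 2018.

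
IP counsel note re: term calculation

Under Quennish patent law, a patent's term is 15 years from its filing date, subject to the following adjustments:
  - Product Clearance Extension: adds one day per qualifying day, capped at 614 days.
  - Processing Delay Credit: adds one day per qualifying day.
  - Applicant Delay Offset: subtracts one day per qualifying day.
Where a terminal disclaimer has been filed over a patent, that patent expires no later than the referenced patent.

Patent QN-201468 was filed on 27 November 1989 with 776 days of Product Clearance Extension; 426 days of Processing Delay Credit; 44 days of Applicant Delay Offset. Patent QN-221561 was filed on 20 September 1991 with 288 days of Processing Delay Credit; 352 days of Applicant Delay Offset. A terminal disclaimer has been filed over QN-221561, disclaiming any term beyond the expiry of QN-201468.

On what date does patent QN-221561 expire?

Natural term of QN-221561:
  Base: filing + 15 years → 20 September 2006.
  Processing Delay Credit: +288 days → 5 July 2007.
  Applicant Delay Offset: −352 days → 18 July 2006.
Expiry of referenced patent QN-201468:
  Base: filing + 15 years → 27 November 2004.
  Product Clearance Extension: 776 days claimed exceeds the 614-day cap, so +614 days → 3 August 2006.
  Processing Delay Credit: +426 days → 3 October 2007.
  Applicant Delay Offset: −44 days → 20 August 2007.
Terminal disclaimer: QN-221561 expires on the earlier of 18 July 2006 and 20 August 2007.

July 18, 2006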